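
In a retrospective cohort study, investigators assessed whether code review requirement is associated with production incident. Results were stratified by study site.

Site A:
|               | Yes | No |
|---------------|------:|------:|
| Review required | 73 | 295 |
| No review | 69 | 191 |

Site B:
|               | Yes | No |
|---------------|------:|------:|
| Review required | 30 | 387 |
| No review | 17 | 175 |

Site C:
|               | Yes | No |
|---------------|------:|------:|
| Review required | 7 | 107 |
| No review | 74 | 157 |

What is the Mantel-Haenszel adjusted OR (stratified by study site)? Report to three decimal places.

OR_MH = Σ(aᵢdᵢ/nᵢ) / Σ(bᵢcᵢ/nᵢ), where nᵢ is the stratum total.
Stratum 1 (Site A): n = 628; a·d/n = 73·191/628 = 22.2022; b·c/n = 295·69/628 = 32.4124
Stratum 2 (Site B): n = 609; a·d/n = 30·175/609 = 8.6207; b·c/n = 387·17/609 = 10.8030
Stratum 3 (Site C): n = 345; a·d/n = 7·157/345 = 3.1855; b·c/n = 107·74/345 = 22.9507
OR_MH = (22.2022 + 8.6207 + 3.1855) / (32.4124 + 10.8030 + 22.9507) = 34.0084 / 66.1661 = 0.51399

0.514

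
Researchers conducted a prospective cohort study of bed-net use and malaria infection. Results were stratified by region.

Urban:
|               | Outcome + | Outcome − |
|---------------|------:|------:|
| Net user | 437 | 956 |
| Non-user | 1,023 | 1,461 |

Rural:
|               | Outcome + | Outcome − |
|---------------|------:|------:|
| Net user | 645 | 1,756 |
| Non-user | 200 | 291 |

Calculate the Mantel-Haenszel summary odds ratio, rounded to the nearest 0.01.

OR_MH = Σ(aᵢdᵢ/nᵢ) / Σ(bᵢcᵢ/nᵢ), where nᵢ is the stratum total.
Stratum 1 (Urban): n = 3877; a·d/n = 437·1461/3877 = 164.6781; b·c/n = 956·1023/3877 = 252.2538
Stratum 2 (Rural): n = 2892; a·d/n = 645·291/2892 = 64.9015; b·c/n = 1756·200/2892 = 121.4385
OR_MH = (164.6781 + 64.9015) / (252.2538 + 121.4385) = 229.5796 / 373.6923 = 0.61435

0.61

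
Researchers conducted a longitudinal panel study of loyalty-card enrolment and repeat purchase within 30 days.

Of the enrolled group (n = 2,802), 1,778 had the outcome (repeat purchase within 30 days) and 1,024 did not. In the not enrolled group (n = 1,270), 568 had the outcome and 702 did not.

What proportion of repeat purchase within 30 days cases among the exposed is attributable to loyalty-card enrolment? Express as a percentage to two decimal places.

29.52

From the description: a = 1778, b = 1024, c = 568, d = 702.
Risk in exposed = 1778/2802 = 0.63455; risk in unexposed = 568/1270 = 0.44724.
RR = 0.63455/0.44724 = 1.41879
AR% = (RR − 1)/RR × 100 = (1.41879 − 1)/1.41879 × 100 = 29.5176%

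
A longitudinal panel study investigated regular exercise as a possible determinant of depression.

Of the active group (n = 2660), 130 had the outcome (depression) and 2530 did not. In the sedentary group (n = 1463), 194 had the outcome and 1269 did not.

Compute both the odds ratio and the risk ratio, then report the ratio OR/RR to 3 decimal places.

From the description: a = 130, b = 2530, c = 194, d = 1269.
OR = (130·1269)/(2530·194) = 164970/490820 = 0.33611
Risk in exposed = 130/2660 = 0.04887; risk in unexposed = 194/1463 = 0.13260; RR = 0.36856
OR/RR = 0.33611 / 0.36856 = 0.91197
The outcome is not rare, so the OR lies further from 1 than the RR.

0.912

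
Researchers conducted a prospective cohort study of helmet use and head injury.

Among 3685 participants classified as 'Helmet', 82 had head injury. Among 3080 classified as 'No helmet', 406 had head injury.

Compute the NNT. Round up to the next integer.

Risk in treated group = 82/3685 = 0.02225; risk in control = 406/3080 = 0.13182.
Absolute risk reduction = 0.13182 − 0.02225 = 0.10957
NNT = 1 / ARR = 1 / 0.10957 = 9.127 → round up → 10

10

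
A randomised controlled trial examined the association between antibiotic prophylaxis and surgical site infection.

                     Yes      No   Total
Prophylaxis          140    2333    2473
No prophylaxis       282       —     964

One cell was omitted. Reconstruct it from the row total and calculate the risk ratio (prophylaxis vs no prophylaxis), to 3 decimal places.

The missing cell is in the unexposed row: 964 − 282 = 682.
So a = 140, b = 2333, c = 282, d = 682.
RR = [a/(a+b)] / [c/(c+d)] = (140/2473) / (282/964) = 0.05661/0.29253 = 0.19352

0.194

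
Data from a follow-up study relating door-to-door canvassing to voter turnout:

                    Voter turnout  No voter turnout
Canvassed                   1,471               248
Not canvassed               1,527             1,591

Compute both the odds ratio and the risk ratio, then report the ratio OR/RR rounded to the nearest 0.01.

3.54

Cells: a = 1471, b = 248, c = 1527, d = 1591.
OR = (1471·1591)/(248·1527) = 2340361/378696 = 6.18005
Risk in exposed = 1471/1719 = 0.85573; risk in unexposed = 1527/3118 = 0.48974; RR = 1.74733
OR/RR = 6.18005 / 1.74733 = 3.53686
The outcome is not rare, so the OR lies further from 1 than the RR.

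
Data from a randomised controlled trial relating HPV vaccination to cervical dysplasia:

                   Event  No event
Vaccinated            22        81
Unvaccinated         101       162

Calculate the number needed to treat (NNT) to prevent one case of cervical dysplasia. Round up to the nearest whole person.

6

Risk in treated group = 22/103 = 0.21359; risk in control = 101/263 = 0.38403.
Absolute risk reduction = 0.38403 − 0.21359 = 0.17044
NNT = 1 / ARR = 1 / 0.17044 = 5.867 → round up → 6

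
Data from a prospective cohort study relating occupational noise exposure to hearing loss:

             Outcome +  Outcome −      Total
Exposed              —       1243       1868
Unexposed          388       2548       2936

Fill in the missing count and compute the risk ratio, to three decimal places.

2.532

The missing cell is in the exposed row: 1868 − 1243 = 625.
So a = 625, b = 1243, c = 388, d = 2548.
RR = [a/(a+b)] / [c/(c+d)] = (625/1868) / (388/2936) = 0.33458/0.13215 = 2.53179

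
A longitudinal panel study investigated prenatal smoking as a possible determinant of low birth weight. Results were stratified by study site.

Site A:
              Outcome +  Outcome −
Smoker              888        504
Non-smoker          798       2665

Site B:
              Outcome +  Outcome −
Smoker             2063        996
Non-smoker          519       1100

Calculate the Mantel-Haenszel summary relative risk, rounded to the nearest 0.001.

RR_MH = Σ(aᵢ·n₀ᵢ/nᵢ) / Σ(cᵢ·n₁ᵢ/nᵢ), with n₁ᵢ = aᵢ+bᵢ (exposed), n₀ᵢ = cᵢ+dᵢ (unexposed), nᵢ = n₁ᵢ+n₀ᵢ.
Stratum 1 (Site A): n₁ = 1392, n₀ = 3463, n = 4855; a·n₀/n = 888·3463/4855 = 633.3973; c·n₁/n = 798·1392/4855 = 228.7984
Stratum 2 (Site B): n₁ = 3059, n₀ = 1619, n = 4678; a·n₀/n = 2063·1619/4678 = 713.9797; c·n₁/n = 519·3059/4678 = 339.3803
RR_MH = (633.3973 + 713.9797) / (228.7984 + 339.3803) = 1347.3770 / 568.1786 = 2.37140

2.371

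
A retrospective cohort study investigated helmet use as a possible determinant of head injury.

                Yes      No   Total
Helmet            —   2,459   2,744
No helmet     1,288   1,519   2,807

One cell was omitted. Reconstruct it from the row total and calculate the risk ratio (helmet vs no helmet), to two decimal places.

The missing cell is in the exposed row: 2744 − 2459 = 285.
So a = 285, b = 2459, c = 1288, d = 1519.
RR = [a/(a+b)] / [c/(c+d)] = (285/2744) / (1288/2807) = 0.10386/0.45885 = 0.22635

0.23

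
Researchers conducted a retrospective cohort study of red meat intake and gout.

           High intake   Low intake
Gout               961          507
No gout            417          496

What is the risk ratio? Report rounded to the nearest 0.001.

1.380

Reading the table with exposure as columns: a = 961 (High intake, case), b = 417 (High intake, non-case), c = 507 (Low intake, case), d = 496.
Risk in exposed = 961/1378 = 0.69739; risk in unexposed = 507/1003 = 0.50548.
RR = 0.69739 / 0.50548 = 1.37964
The risk among the exposed is 1.38 times that among the unexposed.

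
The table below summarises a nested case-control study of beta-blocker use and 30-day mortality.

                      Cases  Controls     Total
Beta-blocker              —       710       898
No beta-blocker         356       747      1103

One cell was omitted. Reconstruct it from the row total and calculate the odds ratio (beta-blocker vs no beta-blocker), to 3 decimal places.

0.556

The missing cell is in the exposed row: 898 − 710 = 188.
So a = 188, b = 710, c = 356, d = 747.
OR = (a·d)/(b·c) = (188 × 747) / (710 × 356) = 140436 / 252760 = 0.55561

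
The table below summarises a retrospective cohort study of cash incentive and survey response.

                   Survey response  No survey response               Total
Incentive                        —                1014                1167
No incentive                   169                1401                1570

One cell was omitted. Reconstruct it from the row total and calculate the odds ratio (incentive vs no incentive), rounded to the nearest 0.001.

The missing cell is in the exposed row: 1167 − 1014 = 153.
So a = 153, b = 1014, c = 169, d = 1401.
OR = (a·d)/(b·c) = (153 × 1401) / (1014 × 169) = 214353 / 171366 = 1.25085

1.251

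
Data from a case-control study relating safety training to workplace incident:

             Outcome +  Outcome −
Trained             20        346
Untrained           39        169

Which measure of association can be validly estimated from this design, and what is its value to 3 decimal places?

0.250

Cells: a = 20, b = 346, c = 39, d = 169.
This is a case-control study: participants were sampled on outcome status, so risks in the source population cannot be estimated directly — relative risk is not valid here. The odds ratio is the appropriate measure.
OR = (a·d)/(b·c) = (20 × 169) / (346 × 39) = 3380 / 13494 = 0.25048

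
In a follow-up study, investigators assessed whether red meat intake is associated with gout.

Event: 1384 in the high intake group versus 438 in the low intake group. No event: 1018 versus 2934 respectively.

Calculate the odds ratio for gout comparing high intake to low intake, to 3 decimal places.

9.107

From the description: a = 1384, b = 1018, c = 438, d = 2934.
OR = (a·d)/(b·c) = (1384 × 2934) / (1018 × 438) = 4060656 / 445884 = 9.10698
The odds of gout are about 9.11 times as high in the high intake group.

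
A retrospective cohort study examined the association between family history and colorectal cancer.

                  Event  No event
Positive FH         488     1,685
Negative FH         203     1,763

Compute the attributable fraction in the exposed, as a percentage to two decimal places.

Cells: a = 488, b = 1685, c = 203, d = 1763.
Risk in exposed = 488/2173 = 0.22457; risk in unexposed = 203/1966 = 0.10326.
RR = 0.22457/0.10326 = 2.17494
AR% = (RR − 1)/RR × 100 = (2.17494 − 1)/2.17494 × 100 = 54.0218%

54.02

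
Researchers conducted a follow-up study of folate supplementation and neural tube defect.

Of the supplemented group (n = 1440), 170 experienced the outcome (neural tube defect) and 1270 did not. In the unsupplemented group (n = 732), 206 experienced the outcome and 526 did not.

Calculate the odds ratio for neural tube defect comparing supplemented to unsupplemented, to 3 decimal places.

0.342

From the description: a = 170, b = 1270, c = 206, d = 526.
OR = (a·d)/(b·c) = (170 × 526) / (1270 × 206) = 89420 / 261620 = 0.34179
Exposure is associated with lower odds of neural tube defect (OR = 0.34 < 1).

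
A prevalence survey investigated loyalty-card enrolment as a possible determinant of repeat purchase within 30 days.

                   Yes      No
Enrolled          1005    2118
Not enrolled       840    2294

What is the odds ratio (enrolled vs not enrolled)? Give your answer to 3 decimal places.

Cells: a = 1005, b = 2118, c = 840, d = 2294.
OR = (a·d)/(b·c) = (1005 × 2294) / (2118 × 840) = 2305470 / 1779120 = 1.29585
The odds of repeat purchase within 30 days are about 1.30 times as high in the enrolled group.

1.296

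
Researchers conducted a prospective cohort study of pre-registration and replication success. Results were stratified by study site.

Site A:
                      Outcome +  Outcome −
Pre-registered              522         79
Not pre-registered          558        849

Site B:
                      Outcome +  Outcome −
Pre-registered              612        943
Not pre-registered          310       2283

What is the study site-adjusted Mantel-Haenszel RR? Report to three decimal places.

2.642

RR_MH = Σ(aᵢ·n₀ᵢ/nᵢ) / Σ(cᵢ·n₁ᵢ/nᵢ), with n₁ᵢ = aᵢ+bᵢ (exposed), n₀ᵢ = cᵢ+dᵢ (unexposed), nᵢ = n₁ᵢ+n₀ᵢ.
Stratum 1 (Site A): n₁ = 601, n₀ = 1407, n = 2008; a·n₀/n = 522·1407/2008 = 365.7639; c·n₁/n = 558·601/2008 = 167.0110
Stratum 2 (Site B): n₁ = 1555, n₀ = 2593, n = 4148; a·n₀/n = 612·2593/4148 = 382.5738; c·n₁/n = 310·1555/4148 = 116.2126
RR_MH = (365.7639 + 382.5738) / (167.0110 + 116.2126) = 748.3377 / 283.2236 = 2.64222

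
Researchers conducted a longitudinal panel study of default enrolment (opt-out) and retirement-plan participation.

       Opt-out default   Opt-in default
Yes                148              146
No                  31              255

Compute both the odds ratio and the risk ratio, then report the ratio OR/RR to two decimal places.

3.67

Reading the table with exposure as columns: a = 148 (Opt-out default, case), b = 31 (Opt-out default, non-case), c = 146 (Opt-in default, case), d = 255.
OR = (148·255)/(31·146) = 37740/4526 = 8.33849
Risk in exposed = 148/179 = 0.82682; risk in unexposed = 146/401 = 0.36409; RR = 2.27091
OR/RR = 8.33849 / 2.27091 = 3.67187
The outcome is not rare, so the OR lies further from 1 than the RR.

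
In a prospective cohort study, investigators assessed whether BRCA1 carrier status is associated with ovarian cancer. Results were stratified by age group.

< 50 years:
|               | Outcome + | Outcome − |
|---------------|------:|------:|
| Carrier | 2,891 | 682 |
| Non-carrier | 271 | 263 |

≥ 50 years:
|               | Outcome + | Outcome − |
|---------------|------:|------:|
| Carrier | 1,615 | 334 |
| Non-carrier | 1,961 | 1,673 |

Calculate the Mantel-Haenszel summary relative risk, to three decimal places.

1.551

RR_MH = Σ(aᵢ·n₀ᵢ/nᵢ) / Σ(cᵢ·n₁ᵢ/nᵢ), with n₁ᵢ = aᵢ+bᵢ (exposed), n₀ᵢ = cᵢ+dᵢ (unexposed), nᵢ = n₁ᵢ+n₀ᵢ.
Stratum 1 (< 50 years): n₁ = 3573, n₀ = 534, n = 4107; a·n₀/n = 2891·534/4107 = 375.8934; c·n₁/n = 271·3573/4107 = 235.7641
Stratum 2 (≥ 50 years): n₁ = 1949, n₀ = 3634, n = 5583; a·n₀/n = 1615·3634/5583 = 1051.2108; c·n₁/n = 1961·1949/5583 = 684.5762
RR_MH = (375.8934 + 1051.2108) / (235.7641 + 684.5762) = 1427.1042 / 920.3403 = 1.55063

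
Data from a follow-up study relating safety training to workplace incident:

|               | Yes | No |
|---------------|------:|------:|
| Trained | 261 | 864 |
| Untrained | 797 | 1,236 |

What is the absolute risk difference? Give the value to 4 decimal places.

-0.1600

Cells: a = 261, b = 864, c = 797, d = 1236.
Risk in exposed = 261/1125 = 0.232000; risk in unexposed = 797/2033 = 0.392031.
Risk difference = 0.232000 − 0.392031 = -0.160031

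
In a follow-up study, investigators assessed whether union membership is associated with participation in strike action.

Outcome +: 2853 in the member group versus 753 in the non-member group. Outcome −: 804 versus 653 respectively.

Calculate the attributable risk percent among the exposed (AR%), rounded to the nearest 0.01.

31.35

From the description: a = 2853, b = 804, c = 753, d = 653.
Risk in exposed = 2853/3657 = 0.78015; risk in unexposed = 753/1406 = 0.53556.
RR = 0.78015/0.53556 = 1.45669
AR% = (RR − 1)/RR × 100 = (1.45669 − 1)/1.45669 × 100 = 31.3512%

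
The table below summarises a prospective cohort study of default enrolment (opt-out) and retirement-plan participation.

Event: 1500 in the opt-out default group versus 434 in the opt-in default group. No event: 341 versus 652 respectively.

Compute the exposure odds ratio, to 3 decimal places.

6.608

From the description: a = 1500, b = 341, c = 434, d = 652.
OR = (a·d)/(b·c) = (1500 × 652) / (341 × 434) = 978000 / 147994 = 6.60838
The odds of retirement-plan participation are about 6.61 times as high in the opt-out default group.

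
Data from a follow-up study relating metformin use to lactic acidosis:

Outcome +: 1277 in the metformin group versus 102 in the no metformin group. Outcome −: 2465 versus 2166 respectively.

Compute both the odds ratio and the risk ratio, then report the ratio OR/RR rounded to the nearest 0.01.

1.45

From the description: a = 1277, b = 2465, c = 102, d = 2166.
OR = (1277·2166)/(2465·102) = 2765982/251430 = 11.00100
Risk in exposed = 1277/3742 = 0.34126; risk in unexposed = 102/2268 = 0.04497; RR = 7.58805
OR/RR = 11.00100 / 7.58805 = 1.44978
The outcome is not rare, so the OR lies further from 1 than the RR.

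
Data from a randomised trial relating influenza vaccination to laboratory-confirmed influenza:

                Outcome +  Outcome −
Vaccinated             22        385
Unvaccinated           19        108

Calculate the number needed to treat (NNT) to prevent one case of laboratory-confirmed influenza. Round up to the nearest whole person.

Risk in treated group = 22/407 = 0.05405; risk in control = 19/127 = 0.14961.
Absolute risk reduction = 0.14961 − 0.05405 = 0.09555
NNT = 1 / ARR = 1 / 0.09555 = 10.465 → round up → 11

11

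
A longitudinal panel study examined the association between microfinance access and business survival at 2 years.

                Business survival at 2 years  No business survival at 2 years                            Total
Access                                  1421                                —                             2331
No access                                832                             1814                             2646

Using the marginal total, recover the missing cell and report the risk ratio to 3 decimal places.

The missing cell is in the exposed row: 2331 − 1421 = 910.
So a = 1421, b = 910, c = 832, d = 1814.
RR = [a/(a+b)] / [c/(c+d)] = (1421/2331) / (832/2646) = 0.60961/0.31444 = 1.93873

1.939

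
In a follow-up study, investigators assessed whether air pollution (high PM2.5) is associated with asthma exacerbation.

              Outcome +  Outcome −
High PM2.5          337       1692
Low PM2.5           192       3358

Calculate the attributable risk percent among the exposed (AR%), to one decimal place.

Cells: a = 337, b = 1692, c = 192, d = 3358.
Risk in exposed = 337/2029 = 0.16609; risk in unexposed = 192/3550 = 0.05408.
RR = 0.16609/0.05408 = 3.07097
AR% = (RR − 1)/RR × 100 = (3.07097 − 1)/3.07097 × 100 = 67.4370%

67.4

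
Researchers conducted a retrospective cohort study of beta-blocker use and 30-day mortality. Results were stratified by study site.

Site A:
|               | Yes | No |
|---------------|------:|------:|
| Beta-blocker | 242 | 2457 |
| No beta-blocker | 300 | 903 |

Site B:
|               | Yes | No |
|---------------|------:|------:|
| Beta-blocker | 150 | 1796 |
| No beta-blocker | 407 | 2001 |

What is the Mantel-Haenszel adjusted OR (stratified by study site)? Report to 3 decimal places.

OR_MH = Σ(aᵢdᵢ/nᵢ) / Σ(bᵢcᵢ/nᵢ), where nᵢ is the stratum total.
Stratum 1 (Site A): n = 3902; a·d/n = 242·903/3902 = 56.0036; b·c/n = 2457·300/3902 = 188.9031
Stratum 2 (Site B): n = 4354; a·d/n = 150·2001/4354 = 68.9366; b·c/n = 1796·407/4354 = 167.8852
OR_MH = (56.0036 + 68.9366) / (188.9031 + 167.8852) = 124.9402 / 356.7883 = 0.35018

0.350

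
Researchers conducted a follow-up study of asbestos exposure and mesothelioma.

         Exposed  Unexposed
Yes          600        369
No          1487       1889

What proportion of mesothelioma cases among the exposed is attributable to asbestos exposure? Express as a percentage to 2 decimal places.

Reading the table with exposure as columns: a = 600 (Exposed, case), b = 1487 (Exposed, non-case), c = 369 (Unexposed, case), d = 1889.
Risk in exposed = 600/2087 = 0.28749; risk in unexposed = 369/2258 = 0.16342.
RR = 0.28749/0.16342 = 1.75925
AR% = (RR − 1)/RR × 100 = (1.75925 − 1)/1.75925 × 100 = 43.1574%

43.16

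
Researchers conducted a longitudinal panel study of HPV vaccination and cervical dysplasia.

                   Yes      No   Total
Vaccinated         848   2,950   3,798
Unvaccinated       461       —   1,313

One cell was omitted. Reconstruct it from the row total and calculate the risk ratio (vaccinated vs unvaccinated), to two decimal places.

The missing cell is in the unexposed row: 1313 − 461 = 852.
So a = 848, b = 2950, c = 461, d = 852.
RR = [a/(a+b)] / [c/(c+d)] = (848/3798) / (461/1313) = 0.22328/0.35110 = 0.63592

0.64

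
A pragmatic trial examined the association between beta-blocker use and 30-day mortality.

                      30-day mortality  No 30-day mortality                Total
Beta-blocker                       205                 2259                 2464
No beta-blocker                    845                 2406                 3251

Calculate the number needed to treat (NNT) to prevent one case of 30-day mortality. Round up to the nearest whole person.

6

Risk in treated group = 205/2464 = 0.08320; risk in control = 845/3251 = 0.25992.
Absolute risk reduction = 0.25992 − 0.08320 = 0.17672
NNT = 1 / ARR = 1 / 0.17672 = 5.659 → round up → 6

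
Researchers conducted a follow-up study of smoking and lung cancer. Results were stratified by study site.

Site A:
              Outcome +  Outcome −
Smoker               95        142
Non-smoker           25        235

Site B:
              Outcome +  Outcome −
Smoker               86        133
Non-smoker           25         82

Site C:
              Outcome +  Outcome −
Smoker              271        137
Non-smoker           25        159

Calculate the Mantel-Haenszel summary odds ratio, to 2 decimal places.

6.02

OR_MH = Σ(aᵢdᵢ/nᵢ) / Σ(bᵢcᵢ/nᵢ), where nᵢ is the stratum total.
Stratum 1 (Site A): n = 497; a·d/n = 95·235/497 = 44.9195; b·c/n = 142·25/497 = 7.1429
Stratum 2 (Site B): n = 326; a·d/n = 86·82/326 = 21.6319; b·c/n = 133·25/326 = 10.1994
Stratum 3 (Site C): n = 592; a·d/n = 271·159/592 = 72.7855; b·c/n = 137·25/592 = 5.7855
OR_MH = (44.9195 + 21.6319 + 72.7855) / (7.1429 + 10.1994 + 5.7855) = 139.3369 / 23.1277 = 6.02467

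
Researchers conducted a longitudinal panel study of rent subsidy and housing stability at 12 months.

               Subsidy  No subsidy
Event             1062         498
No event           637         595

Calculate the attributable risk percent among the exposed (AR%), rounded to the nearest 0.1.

Reading the table with exposure as columns: a = 1062 (Subsidy, case), b = 637 (Subsidy, non-case), c = 498 (No subsidy, case), d = 595.
Risk in exposed = 1062/1699 = 0.62507; risk in unexposed = 498/1093 = 0.45563.
RR = 0.62507/0.45563 = 1.37190
AR% = (RR − 1)/RR × 100 = (1.37190 − 1)/1.37190 × 100 = 27.1083%

27.1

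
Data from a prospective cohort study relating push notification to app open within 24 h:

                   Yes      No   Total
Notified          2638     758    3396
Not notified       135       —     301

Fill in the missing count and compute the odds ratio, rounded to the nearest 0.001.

The missing cell is in the unexposed row: 301 − 135 = 166.
So a = 2638, b = 758, c = 135, d = 166.
OR = (a·d)/(b·c) = (2638 × 166) / (758 × 135) = 437908 / 102330 = 4.27937

4.279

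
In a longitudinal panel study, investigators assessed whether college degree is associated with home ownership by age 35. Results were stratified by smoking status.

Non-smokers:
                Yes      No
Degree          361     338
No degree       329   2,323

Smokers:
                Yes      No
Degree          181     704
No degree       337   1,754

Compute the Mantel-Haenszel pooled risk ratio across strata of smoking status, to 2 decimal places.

2.45

RR_MH = Σ(aᵢ·n₀ᵢ/nᵢ) / Σ(cᵢ·n₁ᵢ/nᵢ), with n₁ᵢ = aᵢ+bᵢ (exposed), n₀ᵢ = cᵢ+dᵢ (unexposed), nᵢ = n₁ᵢ+n₀ᵢ.
Stratum 1 (Non-smokers): n₁ = 699, n₀ = 2652, n = 3351; a·n₀/n = 361·2652/3351 = 285.6974; c·n₁/n = 329·699/3351 = 68.6276
Stratum 2 (Smokers): n₁ = 885, n₀ = 2091, n = 2976; a·n₀/n = 181·2091/2976 = 127.1744; c·n₁/n = 337·885/2976 = 100.2167
RR_MH = (285.6974 + 127.1744) / (68.6276 + 100.2167) = 412.8718 / 168.8443 = 2.44528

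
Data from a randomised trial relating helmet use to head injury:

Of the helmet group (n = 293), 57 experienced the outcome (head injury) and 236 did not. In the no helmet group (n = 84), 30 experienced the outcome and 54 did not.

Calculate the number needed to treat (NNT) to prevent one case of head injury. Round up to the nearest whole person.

Risk in treated group = 57/293 = 0.19454; risk in control = 30/84 = 0.35714.
Absolute risk reduction = 0.35714 − 0.19454 = 0.16260
NNT = 1 / ARR = 1 / 0.16260 = 6.150 → round up → 7

7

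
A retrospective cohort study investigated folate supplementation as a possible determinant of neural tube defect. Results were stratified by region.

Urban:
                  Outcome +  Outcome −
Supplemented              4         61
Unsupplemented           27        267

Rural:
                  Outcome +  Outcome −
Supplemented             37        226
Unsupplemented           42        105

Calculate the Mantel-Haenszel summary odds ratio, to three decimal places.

OR_MH = Σ(aᵢdᵢ/nᵢ) / Σ(bᵢcᵢ/nᵢ), where nᵢ is the stratum total.
Stratum 1 (Urban): n = 359; a·d/n = 4·267/359 = 2.9749; b·c/n = 61·27/359 = 4.5877
Stratum 2 (Rural): n = 410; a·d/n = 37·105/410 = 9.4756; b·c/n = 226·42/410 = 23.1512
OR_MH = (2.9749 + 9.4756) / (4.5877 + 23.1512) = 12.4505 / 27.7390 = 0.44885

0.449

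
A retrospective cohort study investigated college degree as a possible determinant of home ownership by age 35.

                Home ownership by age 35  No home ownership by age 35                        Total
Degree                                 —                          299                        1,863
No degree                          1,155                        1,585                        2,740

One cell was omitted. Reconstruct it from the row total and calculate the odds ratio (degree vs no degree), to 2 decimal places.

7.18

The missing cell is in the exposed row: 1863 − 299 = 1564.
So a = 1564, b = 299, c = 1155, d = 1585.
OR = (a·d)/(b·c) = (1564 × 1585) / (299 × 1155) = 2478940 / 345345 = 7.17816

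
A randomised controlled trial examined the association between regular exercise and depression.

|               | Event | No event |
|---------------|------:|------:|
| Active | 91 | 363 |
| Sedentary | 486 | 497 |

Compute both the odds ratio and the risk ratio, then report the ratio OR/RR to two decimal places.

0.63

Cells: a = 91, b = 363, c = 486, d = 497.
OR = (91·497)/(363·486) = 45227/176418 = 0.25636
Risk in exposed = 91/454 = 0.20044; risk in unexposed = 486/983 = 0.49440; RR = 0.40542
OR/RR = 0.25636 / 0.40542 = 0.63234
The outcome is not rare, so the OR lies further from 1 than the RR.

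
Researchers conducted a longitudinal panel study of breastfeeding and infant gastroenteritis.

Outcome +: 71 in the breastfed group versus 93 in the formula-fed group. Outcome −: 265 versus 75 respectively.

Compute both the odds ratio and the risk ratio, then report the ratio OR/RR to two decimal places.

From the description: a = 71, b = 265, c = 93, d = 75.
OR = (71·75)/(265·93) = 5325/24645 = 0.21607
Risk in exposed = 71/336 = 0.21131; risk in unexposed = 93/168 = 0.55357; RR = 0.38172
OR/RR = 0.21607 / 0.38172 = 0.56604
The outcome is not rare, so the OR lies further from 1 than the RR.

0.57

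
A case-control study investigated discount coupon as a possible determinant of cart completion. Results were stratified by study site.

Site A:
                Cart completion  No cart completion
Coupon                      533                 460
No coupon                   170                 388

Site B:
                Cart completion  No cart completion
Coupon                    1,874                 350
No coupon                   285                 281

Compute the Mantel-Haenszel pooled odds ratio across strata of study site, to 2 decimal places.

3.74

OR_MH = Σ(aᵢdᵢ/nᵢ) / Σ(bᵢcᵢ/nᵢ), where nᵢ is the stratum total.
Stratum 1 (Site A): n = 1551; a·d/n = 533·388/1551 = 133.3359; b·c/n = 460·170/1551 = 50.4191
Stratum 2 (Site B): n = 2790; a·d/n = 1874·281/2790 = 188.7434; b·c/n = 350·285/2790 = 35.7527
OR_MH = (133.3359 + 188.7434) / (50.4191 + 35.7527) = 322.0793 / 86.1718 = 3.73764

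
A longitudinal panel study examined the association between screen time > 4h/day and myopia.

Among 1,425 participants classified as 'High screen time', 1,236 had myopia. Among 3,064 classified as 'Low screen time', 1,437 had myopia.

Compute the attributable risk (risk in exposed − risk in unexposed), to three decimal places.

From the description: a = 1236, b = 189, c = 1437, d = 1627.
Risk in exposed = 1236/1425 = 0.867368; risk in unexposed = 1437/3064 = 0.468995.
Risk difference = 0.867368 − 0.468995 = 0.398374

0.398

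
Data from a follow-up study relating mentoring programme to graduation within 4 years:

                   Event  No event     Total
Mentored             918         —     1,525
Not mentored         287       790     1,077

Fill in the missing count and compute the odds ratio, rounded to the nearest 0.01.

4.16

The missing cell is in the exposed row: 1525 − 918 = 607.
So a = 918, b = 607, c = 287, d = 790.
OR = (a·d)/(b·c) = (918 × 790) / (607 × 287) = 725220 / 174209 = 4.16293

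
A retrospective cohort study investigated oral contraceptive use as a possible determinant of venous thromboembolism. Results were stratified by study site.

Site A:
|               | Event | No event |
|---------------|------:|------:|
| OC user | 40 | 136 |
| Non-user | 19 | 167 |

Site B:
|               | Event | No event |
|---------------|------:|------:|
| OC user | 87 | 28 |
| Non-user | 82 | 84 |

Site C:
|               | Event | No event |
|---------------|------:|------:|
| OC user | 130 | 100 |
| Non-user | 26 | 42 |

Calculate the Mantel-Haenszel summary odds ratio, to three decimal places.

2.612

OR_MH = Σ(aᵢdᵢ/nᵢ) / Σ(bᵢcᵢ/nᵢ), where nᵢ is the stratum total.
Stratum 1 (Site A): n = 362; a·d/n = 40·167/362 = 18.4530; b·c/n = 136·19/362 = 7.1381
Stratum 2 (Site B): n = 281; a·d/n = 87·84/281 = 26.0071; b·c/n = 28·82/281 = 8.1708
Stratum 3 (Site C): n = 298; a·d/n = 130·42/298 = 18.3221; b·c/n = 100·26/298 = 8.7248
OR_MH = (18.4530 + 26.0071 + 18.3221) / (7.1381 + 8.1708 + 8.7248) = 62.7823 / 24.0338 = 2.61225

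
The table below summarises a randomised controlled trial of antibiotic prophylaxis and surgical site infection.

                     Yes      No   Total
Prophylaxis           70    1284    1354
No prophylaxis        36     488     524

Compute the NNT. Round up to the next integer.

Risk in treated group = 70/1354 = 0.05170; risk in control = 36/524 = 0.06870.
Absolute risk reduction = 0.06870 − 0.05170 = 0.01700
NNT = 1 / ARR = 1 / 0.01700 = 58.811 → round up → 59

59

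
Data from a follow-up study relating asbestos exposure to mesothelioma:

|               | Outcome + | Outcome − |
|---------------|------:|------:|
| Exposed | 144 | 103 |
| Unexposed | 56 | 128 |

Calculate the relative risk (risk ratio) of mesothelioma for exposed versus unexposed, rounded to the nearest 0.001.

Cells: a = 144, b = 103, c = 56, d = 128.
Risk in exposed = 144/247 = 0.58300; risk in unexposed = 56/184 = 0.30435.
RR = 0.58300 / 0.30435 = 1.91556
The risk among the exposed is 1.92 times that among the unexposed.

1.916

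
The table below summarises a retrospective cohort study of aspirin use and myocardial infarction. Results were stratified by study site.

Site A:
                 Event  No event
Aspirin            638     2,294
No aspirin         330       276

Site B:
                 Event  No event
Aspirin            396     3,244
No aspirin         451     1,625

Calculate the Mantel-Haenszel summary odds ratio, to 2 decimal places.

OR_MH = Σ(aᵢdᵢ/nᵢ) / Σ(bᵢcᵢ/nᵢ), where nᵢ is the stratum total.
Stratum 1 (Site A): n = 3538; a·d/n = 638·276/3538 = 49.7705; b·c/n = 2294·330/3538 = 213.9683
Stratum 2 (Site B): n = 5716; a·d/n = 396·1625/5716 = 112.5787; b·c/n = 3244·451/5716 = 255.9559
OR_MH = (49.7705 + 112.5787) / (213.9683 + 255.9559) = 162.3492 / 469.9243 = 0.34548

0.35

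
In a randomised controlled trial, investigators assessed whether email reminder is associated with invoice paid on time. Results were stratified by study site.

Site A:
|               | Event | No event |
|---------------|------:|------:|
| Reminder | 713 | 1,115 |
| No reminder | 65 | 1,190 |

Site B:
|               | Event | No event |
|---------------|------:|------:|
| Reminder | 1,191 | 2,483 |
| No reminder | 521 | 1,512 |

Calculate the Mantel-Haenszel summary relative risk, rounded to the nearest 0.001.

1.911

RR_MH = Σ(aᵢ·n₀ᵢ/nᵢ) / Σ(cᵢ·n₁ᵢ/nᵢ), with n₁ᵢ = aᵢ+bᵢ (exposed), n₀ᵢ = cᵢ+dᵢ (unexposed), nᵢ = n₁ᵢ+n₀ᵢ.
Stratum 1 (Site A): n₁ = 1828, n₀ = 1255, n = 3083; a·n₀/n = 713·1255/3083 = 290.2416; c·n₁/n = 65·1828/3083 = 38.5404
Stratum 2 (Site B): n₁ = 3674, n₀ = 2033, n = 5707; a·n₀/n = 1191·2033/5707 = 424.2690; c·n₁/n = 521·3674/5707 = 335.4046
RR_MH = (290.2416 + 424.2690) / (38.5404 + 335.4046) = 714.5106 / 373.9450 = 1.91074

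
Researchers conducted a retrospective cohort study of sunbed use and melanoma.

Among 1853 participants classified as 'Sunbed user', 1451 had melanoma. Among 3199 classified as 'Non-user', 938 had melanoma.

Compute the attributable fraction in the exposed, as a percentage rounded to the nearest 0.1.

62.6

From the description: a = 1451, b = 402, c = 938, d = 2261.
Risk in exposed = 1451/1853 = 0.78305; risk in unexposed = 938/3199 = 0.29322.
RR = 0.78305/0.29322 = 2.67057
AR% = (RR − 1)/RR × 100 = (2.67057 − 1)/2.67057 × 100 = 62.5548%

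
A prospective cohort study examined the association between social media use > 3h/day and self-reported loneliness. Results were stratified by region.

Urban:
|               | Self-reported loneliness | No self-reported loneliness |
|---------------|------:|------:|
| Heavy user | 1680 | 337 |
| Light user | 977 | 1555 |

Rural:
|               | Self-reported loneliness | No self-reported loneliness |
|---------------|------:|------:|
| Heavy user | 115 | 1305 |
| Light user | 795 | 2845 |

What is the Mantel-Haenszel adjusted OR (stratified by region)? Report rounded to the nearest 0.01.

OR_MH = Σ(aᵢdᵢ/nᵢ) / Σ(bᵢcᵢ/nᵢ), where nᵢ is the stratum total.
Stratum 1 (Urban): n = 4549; a·d/n = 1680·1555/4549 = 574.2801; b·c/n = 337·977/4549 = 72.3783
Stratum 2 (Rural): n = 5060; a·d/n = 115·2845/5060 = 64.6591; b·c/n = 1305·795/5060 = 205.0346
OR_MH = (574.2801 + 64.6591) / (72.3783 + 205.0346) = 638.9392 / 277.4129 = 2.30321

2.30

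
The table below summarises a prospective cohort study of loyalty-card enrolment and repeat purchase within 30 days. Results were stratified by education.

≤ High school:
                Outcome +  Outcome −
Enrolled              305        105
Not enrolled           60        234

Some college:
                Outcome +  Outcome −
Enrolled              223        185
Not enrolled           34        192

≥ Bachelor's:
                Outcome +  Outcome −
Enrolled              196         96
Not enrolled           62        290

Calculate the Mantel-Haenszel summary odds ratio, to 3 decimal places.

OR_MH = Σ(aᵢdᵢ/nᵢ) / Σ(bᵢcᵢ/nᵢ), where nᵢ is the stratum total.
Stratum 1 (≤ High school): n = 704; a·d/n = 305·234/704 = 101.3778; b·c/n = 105·60/704 = 8.9489
Stratum 2 (Some college): n = 634; a·d/n = 223·192/634 = 67.5331; b·c/n = 185·34/634 = 9.9211
Stratum 3 (≥ Bachelor's): n = 644; a·d/n = 196·290/644 = 88.2609; b·c/n = 96·62/644 = 9.2422
OR_MH = (101.3778 + 67.5331 + 88.2609) / (8.9489 + 9.9211 + 9.2422) = 257.1718 / 28.1122 = 9.14804

9.148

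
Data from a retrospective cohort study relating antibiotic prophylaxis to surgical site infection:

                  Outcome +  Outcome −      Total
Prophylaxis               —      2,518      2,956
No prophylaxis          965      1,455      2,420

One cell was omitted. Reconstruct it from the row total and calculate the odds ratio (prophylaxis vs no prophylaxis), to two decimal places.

The missing cell is in the exposed row: 2956 − 2518 = 438.
So a = 438, b = 2518, c = 965, d = 1455.
OR = (a·d)/(b·c) = (438 × 1455) / (2518 × 965) = 637290 / 2429870 = 0.26227

0.26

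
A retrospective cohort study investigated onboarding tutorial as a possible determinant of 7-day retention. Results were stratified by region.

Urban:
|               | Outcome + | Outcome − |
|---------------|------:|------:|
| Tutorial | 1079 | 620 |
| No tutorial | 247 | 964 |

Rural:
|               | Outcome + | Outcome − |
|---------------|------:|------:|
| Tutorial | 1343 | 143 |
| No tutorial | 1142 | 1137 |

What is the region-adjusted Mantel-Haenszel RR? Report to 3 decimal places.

2.121

RR_MH = Σ(aᵢ·n₀ᵢ/nᵢ) / Σ(cᵢ·n₁ᵢ/nᵢ), with n₁ᵢ = aᵢ+bᵢ (exposed), n₀ᵢ = cᵢ+dᵢ (unexposed), nᵢ = n₁ᵢ+n₀ᵢ.
Stratum 1 (Urban): n₁ = 1699, n₀ = 1211, n = 2910; a·n₀/n = 1079·1211/2910 = 449.0271; c·n₁/n = 247·1699/2910 = 144.2107
Stratum 2 (Rural): n₁ = 1486, n₀ = 2279, n = 3765; a·n₀/n = 1343·2279/3765 = 812.9341; c·n₁/n = 1142·1486/3765 = 450.7336
RR_MH = (449.0271 + 812.9341) / (144.2107 + 450.7336) = 1261.9613 / 594.9443 = 2.12114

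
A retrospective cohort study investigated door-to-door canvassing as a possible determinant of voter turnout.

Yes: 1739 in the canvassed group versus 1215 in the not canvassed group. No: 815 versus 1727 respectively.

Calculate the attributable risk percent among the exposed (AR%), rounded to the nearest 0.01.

39.35

From the description: a = 1739, b = 815, c = 1215, d = 1727.
Risk in exposed = 1739/2554 = 0.68089; risk in unexposed = 1215/2942 = 0.41298.
RR = 0.68089/0.41298 = 1.64871
AR% = (RR − 1)/RR × 100 = (1.64871 − 1)/1.64871 × 100 = 39.3466%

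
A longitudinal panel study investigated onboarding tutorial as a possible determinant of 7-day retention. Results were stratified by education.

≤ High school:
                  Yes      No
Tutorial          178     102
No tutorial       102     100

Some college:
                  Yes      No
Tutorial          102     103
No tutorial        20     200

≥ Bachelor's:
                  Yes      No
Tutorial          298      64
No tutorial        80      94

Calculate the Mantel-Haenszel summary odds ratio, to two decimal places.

OR_MH = Σ(aᵢdᵢ/nᵢ) / Σ(bᵢcᵢ/nᵢ), where nᵢ is the stratum total.
Stratum 1 (≤ High school): n = 482; a·d/n = 178·100/482 = 36.9295; b·c/n = 102·102/482 = 21.5851
Stratum 2 (Some college): n = 425; a·d/n = 102·200/425 = 48.0000; b·c/n = 103·20/425 = 4.8471
Stratum 3 (≥ Bachelor's): n = 536; a·d/n = 298·94/536 = 52.2612; b·c/n = 64·80/536 = 9.5522
OR_MH = (36.9295 + 48.0000 + 52.2612) / (21.5851 + 4.8471 + 9.5522) = 137.1907 / 35.9844 = 3.81251

3.81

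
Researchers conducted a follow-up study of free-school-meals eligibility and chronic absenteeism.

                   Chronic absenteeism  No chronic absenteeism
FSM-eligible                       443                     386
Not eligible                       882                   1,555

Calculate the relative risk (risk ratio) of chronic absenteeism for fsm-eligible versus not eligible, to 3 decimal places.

Cells: a = 443, b = 386, c = 882, d = 1555.
Risk in exposed = 443/829 = 0.53438; risk in unexposed = 882/2437 = 0.36192.
RR = 0.53438 / 0.36192 = 1.47651
The risk among the exposed is 1.48 times that among the unexposed.

1.477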